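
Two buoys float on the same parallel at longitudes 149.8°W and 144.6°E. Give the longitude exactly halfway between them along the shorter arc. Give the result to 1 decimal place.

Signed shortest Δλ from -149.8° to +144.6° is -65.6°.
Midpoint longitude = -149.8° + (-65.6°)/2 = -149.8° − 32.8° = -182.6°.
Normalise into (−180°, 180°]: +177.4°.
(The naïve average (-149.8 + +144.6)/2 = -2.6° is on the wrong side of the globe.)

177.4°E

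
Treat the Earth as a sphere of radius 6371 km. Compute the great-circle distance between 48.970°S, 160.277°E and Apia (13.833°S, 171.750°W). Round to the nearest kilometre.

Δλ = -171.750 − 160.277 = -332.027°; wrapped into (−180°, 180°]: 27.973°.
Δφ = -13.833 − -48.970 = 35.137°.
a = sin²(Δφ/2) + cos φ₁ · cos φ₂ · sin²(Δλ/2) = 0.128346.
c = 2·atan2(√a, √(1−a)) = 0.73279 rad → d = 6371·c ≈ 4668.63 km.

4669 km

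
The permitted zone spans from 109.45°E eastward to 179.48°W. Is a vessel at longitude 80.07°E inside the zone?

Band width going east from +109.45° to -179.48°: ((-179.48 − 109.45) mod 360) = 71.07°.
Offset of +80.07° east of the west edge: ((80.07 − 109.45) mod 360) = 330.62°.
330.62° > 71.07° ⇒ outside.

No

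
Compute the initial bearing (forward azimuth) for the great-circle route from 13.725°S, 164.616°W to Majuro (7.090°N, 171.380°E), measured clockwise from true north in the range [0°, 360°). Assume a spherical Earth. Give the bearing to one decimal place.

Δλ = 171.380 − -164.616 = 335.996°; wrapped into (−180°, 180°]: -24.004°.
θ = atan2( sin Δλ · cos φ₂ , cos φ₁ · sin φ₂ − sin φ₁ · cos φ₂ · cos Δλ )
  = atan2(-0.40369, 0.33499) = -50.313° → normalised to [0°, 360°): 309.687°.

309.7°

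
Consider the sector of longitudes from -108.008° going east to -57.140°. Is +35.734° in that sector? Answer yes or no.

No

Band width going east from -108.008° to -57.140°: ((-57.140 − -108.008) mod 360) = 50.868°.
Offset of +35.734° east of the west edge: ((35.734 − -108.008) mod 360) = 143.742°.
143.742° > 50.868° ⇒ outside.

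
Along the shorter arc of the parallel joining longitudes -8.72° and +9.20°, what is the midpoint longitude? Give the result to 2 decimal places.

Signed shortest Δλ from -8.72° to +9.20° is +17.92°.
Midpoint longitude = -8.72° + (+17.92°)/2 = -8.72° + 8.96° = +0.24°.

+0.24°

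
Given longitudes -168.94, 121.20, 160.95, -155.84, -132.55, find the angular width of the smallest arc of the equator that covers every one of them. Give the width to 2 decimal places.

106.25°

Sort the longitudes: -168.94°, -155.84°, -132.55°, +121.20°, +160.95°.
Eastward gaps between consecutive values (wrapping around): 13.10°, 23.29°, 253.75°, 39.75°, 30.11°.
Largest gap = 253.75° ⇒ minimal covering band is its complement: 360° − 253.75° = 106.25°.
Band runs from +121.20° eastward to -132.55°, crossing the antimeridian.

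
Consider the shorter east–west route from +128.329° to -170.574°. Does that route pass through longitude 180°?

Naïve |-170.574 − 128.329| = 298.903° > 180°, so the shorter arc goes the other way round — across 180°.
Signed shortest Δλ = ((-170.574 − 128.329 + 180) mod 360) − 180 = 61.097°.
Going east by 61.097° from +128.329° passes through 180° before reaching -170.574°.

Yes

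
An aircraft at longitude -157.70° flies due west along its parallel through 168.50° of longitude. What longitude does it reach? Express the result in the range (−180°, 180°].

Start at -157.70°; shift −168.50° → -326.20°.
-326.20° lies outside (−180°, 180°]; add 360° → +33.80°.

+33.80°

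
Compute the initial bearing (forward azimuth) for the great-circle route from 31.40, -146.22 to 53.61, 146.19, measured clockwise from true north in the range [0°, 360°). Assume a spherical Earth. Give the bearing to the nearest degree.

316°

Δλ = 146.19 − -146.22 = 292.41°; wrapped into (−180°, 180°]: -67.59°.
θ = atan2( sin Δλ · cos φ₂ , cos φ₁ · sin φ₂ − sin φ₁ · cos φ₂ · cos Δλ )
  = atan2(-0.54847, 0.56927) = -43.934° → normalised to [0°, 360°): 316.066°.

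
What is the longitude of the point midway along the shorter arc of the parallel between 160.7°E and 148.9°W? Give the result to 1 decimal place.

174.1°W

Signed shortest Δλ from +160.7° to -148.9° is +50.4°.
Midpoint longitude = +160.7° + (+50.4°)/2 = +160.7° + 25.2° = +185.9°.
Normalise into (−180°, 180°]: -174.1°.
(The naïve average (+160.7 + -148.9)/2 = 5.9° is on the wrong side of the globe.)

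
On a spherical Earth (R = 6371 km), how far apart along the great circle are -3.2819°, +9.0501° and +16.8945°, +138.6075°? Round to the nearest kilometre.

14309 km

Δλ = 138.6075 − 9.0501 = 129.5574°.
Δφ = 16.8945 − -3.2819 = 20.1764°.
a = sin²(Δφ/2) + cos φ₁ · cos φ₂ · sin²(Δλ/2) = 0.812502.
c = 2·atan2(√a, √(1−a)) = 2.24593 rad → d = 6371·c ≈ 14308.83 km.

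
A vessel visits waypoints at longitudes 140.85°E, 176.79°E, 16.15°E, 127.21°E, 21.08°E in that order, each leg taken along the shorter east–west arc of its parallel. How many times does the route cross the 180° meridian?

0

Leg 1: +140.85° → +176.79°, shortest Δλ = 35.94° (east) — does not cross 180°.
Leg 2: +176.79° → +16.15°, shortest Δλ = -160.64° (west) — does not cross 180°.
Leg 3: +16.15° → +127.21°, shortest Δλ = 111.06° (east) — does not cross 180°.
Leg 4: +127.21° → +21.08°, shortest Δλ = -106.13° (west) — does not cross 180°.
Total crossings: 0.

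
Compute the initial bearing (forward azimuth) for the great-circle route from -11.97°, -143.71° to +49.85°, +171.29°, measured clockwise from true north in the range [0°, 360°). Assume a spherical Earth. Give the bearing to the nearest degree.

Δλ = 171.29 − -143.71 = 315.00°; wrapped into (−180°, 180°]: -45.00°.
θ = atan2( sin Δλ · cos φ₂ , cos φ₁ · sin φ₂ − sin φ₁ · cos φ₂ · cos Δλ )
  = atan2(-0.45594, 0.84230) = -28.427° → normalised to [0°, 360°): 331.573°.

332°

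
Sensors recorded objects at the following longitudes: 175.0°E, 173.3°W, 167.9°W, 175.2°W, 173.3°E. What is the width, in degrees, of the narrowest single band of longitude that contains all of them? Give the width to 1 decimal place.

Sort the longitudes: -175.2°, -173.3°, -167.9°, +173.3°, +175.0°.
Eastward gaps between consecutive values (wrapping around): 1.9°, 5.4°, 341.2°, 1.7°, 9.8°.
Largest gap = 341.2° ⇒ minimal covering band is its complement: 360° − 341.2° = 18.8°.
Band runs from +173.3° eastward to -167.9°, crossing the antimeridian.

18.8°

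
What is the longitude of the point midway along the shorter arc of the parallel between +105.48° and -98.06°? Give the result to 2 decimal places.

Signed shortest Δλ from +105.48° to -98.06° is +156.46°.
Midpoint longitude = +105.48° + (+156.46°)/2 = +105.48° + 78.23° = +183.71°.
Normalise into (−180°, 180°]: -176.29°.
(The naïve average (+105.48 + -98.06)/2 = 3.71° is on the wrong side of the globe.)

-176.29°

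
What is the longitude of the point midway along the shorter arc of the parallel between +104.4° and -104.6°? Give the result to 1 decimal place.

Signed shortest Δλ from +104.4° to -104.6° is +151.0°.
Midpoint longitude = +104.4° + (+151.0°)/2 = +104.4° + 75.5° = +179.9°.
(The naïve average (+104.4 + -104.6)/2 = -0.1° is on the wrong side of the globe.)

+179.9°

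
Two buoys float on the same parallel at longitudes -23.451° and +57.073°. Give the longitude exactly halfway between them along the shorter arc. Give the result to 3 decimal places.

+16.811°

Signed shortest Δλ from -23.451° to +57.073° is +80.524°.
Midpoint longitude = -23.451° + (+80.524°)/2 = -23.451° + 40.262° = +16.811°.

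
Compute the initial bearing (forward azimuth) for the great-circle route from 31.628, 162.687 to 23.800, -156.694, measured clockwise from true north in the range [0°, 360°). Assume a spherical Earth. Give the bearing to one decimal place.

Δλ = -156.694 − 162.687 = -319.381°; wrapped into (−180°, 180°]: 40.619°.
θ = atan2( sin Δλ · cos φ₂ , cos φ₁ · sin φ₂ − sin φ₁ · cos φ₂ · cos Δλ )
  = atan2(0.59566, -0.02059) = 91.980° → normalised to [0°, 360°): 91.980°.

92.0°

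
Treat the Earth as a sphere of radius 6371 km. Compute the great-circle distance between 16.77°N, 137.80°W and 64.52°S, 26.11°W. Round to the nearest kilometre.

Δλ = -26.11 − -137.80 = 111.69°.
Δφ = -64.52 − 16.77 = -81.29°.
a = sin²(Δφ/2) + cos φ₁ · cos φ₂ · sin²(Δλ/2) = 0.706349.
c = 2·atan2(√a, √(1−a)) = 1.99621 rad → d = 6371·c ≈ 12717.86 km.

12718 km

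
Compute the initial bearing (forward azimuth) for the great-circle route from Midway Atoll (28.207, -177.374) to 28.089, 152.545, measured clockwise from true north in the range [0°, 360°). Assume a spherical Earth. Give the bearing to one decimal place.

Δλ = 152.545 − -177.374 = 329.919°; wrapped into (−180°, 180°]: -30.081°.
θ = atan2( sin Δλ · cos φ₂ , cos φ₁ · sin φ₂ − sin φ₁ · cos φ₂ · cos Δλ )
  = atan2(-0.44219, 0.05410) = -83.025° → normalised to [0°, 360°): 276.975°.

277.0°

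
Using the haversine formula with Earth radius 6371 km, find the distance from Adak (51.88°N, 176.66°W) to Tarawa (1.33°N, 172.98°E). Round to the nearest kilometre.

5703 km

Δλ = 172.98 − -176.66 = 349.64°; wrapped into (−180°, 180°]: -10.36°.
Δφ = 1.33 − 51.88 = -50.55°.
a = sin²(Δφ/2) + cos φ₁ · cos φ₂ · sin²(Δλ/2) = 0.187328.
c = 2·atan2(√a, √(1−a)) = 0.89522 rad → d = 6371·c ≈ 5703.48 km.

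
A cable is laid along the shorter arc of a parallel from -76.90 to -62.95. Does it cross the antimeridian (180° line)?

No

Signed shortest Δλ = ((-62.95 − -76.90 + 180) mod 360) − 180 = 13.95°.
Going east by 13.95° from -76.90° reaches -62.95° without touching 180°.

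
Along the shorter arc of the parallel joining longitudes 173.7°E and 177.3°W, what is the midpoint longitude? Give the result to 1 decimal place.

178.2°E

Signed shortest Δλ from +173.7° to -177.3° is +9.0°.
Midpoint longitude = +173.7° + (+9.0°)/2 = +173.7° + 4.5° = +178.2°.
(The naïve average (+173.7 + -177.3)/2 = -1.8° is on the wrong side of the globe.)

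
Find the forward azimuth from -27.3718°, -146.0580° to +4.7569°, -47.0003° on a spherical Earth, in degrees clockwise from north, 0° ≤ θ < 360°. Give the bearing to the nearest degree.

Δλ = -47.0003 − -146.0580 = 99.0577°.
θ = atan2( sin Δλ · cos φ₂ , cos φ₁ · sin φ₂ − sin φ₁ · cos φ₂ · cos Δλ )
  = atan2(0.98413, 0.00151) = 89.912° → normalised to [0°, 360°): 89.912°.

90°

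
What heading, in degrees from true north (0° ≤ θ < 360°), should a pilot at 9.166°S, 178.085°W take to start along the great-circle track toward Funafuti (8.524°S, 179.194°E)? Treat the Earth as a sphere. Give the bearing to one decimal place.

Δλ = 179.194 − -178.085 = 357.279°; wrapped into (−180°, 180°]: -2.721°.
θ = atan2( sin Δλ · cos φ₂ , cos φ₁ · sin φ₂ − sin φ₁ · cos φ₂ · cos Δλ )
  = atan2(-0.04695, 0.01103) = -76.782° → normalised to [0°, 360°): 283.218°.

283.2°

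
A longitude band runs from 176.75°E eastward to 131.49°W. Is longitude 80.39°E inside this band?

No

Band width going east from +176.75° to -131.49°: ((-131.49 − 176.75) mod 360) = 51.76°.
Offset of +80.39° east of the west edge: ((80.39 − 176.75) mod 360) = 263.64°.
263.64° > 51.76° ⇒ outside.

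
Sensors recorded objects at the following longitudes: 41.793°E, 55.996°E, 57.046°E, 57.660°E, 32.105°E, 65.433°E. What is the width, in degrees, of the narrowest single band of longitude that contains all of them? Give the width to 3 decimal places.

Sort the longitudes: +32.105°, +41.793°, +55.996°, +57.046°, +57.660°, +65.433°.
Eastward gaps between consecutive values (wrapping around): 9.688°, 14.203°, 1.050°, 0.614°, 7.773°, 326.672°.
Largest gap = 326.672° ⇒ minimal covering band is its complement: 360° − 326.672° = 33.328°.
Band runs from +32.105° eastward to +65.433°.

33.328°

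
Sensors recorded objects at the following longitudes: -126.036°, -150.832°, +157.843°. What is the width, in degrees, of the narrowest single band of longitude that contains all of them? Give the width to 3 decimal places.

Sort the longitudes: -150.832°, -126.036°, +157.843°.
Eastward gaps between consecutive values (wrapping around): 24.796°, 283.879°, 51.325°.
Largest gap = 283.879° ⇒ minimal covering band is its complement: 360° − 283.879° = 76.121°.
Band runs from +157.843° eastward to -126.036°, crossing the antimeridian.

76.121°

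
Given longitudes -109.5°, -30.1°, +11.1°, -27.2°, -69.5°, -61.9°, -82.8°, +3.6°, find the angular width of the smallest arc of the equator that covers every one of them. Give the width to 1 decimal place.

120.6°

Sort the longitudes: -109.5°, -82.8°, -69.5°, -61.9°, -30.1°, -27.2°, +3.6°, +11.1°.
Eastward gaps between consecutive values (wrapping around): 26.7°, 13.3°, 7.6°, 31.8°, 2.9°, 30.8°, 7.5°, 239.4°.
Largest gap = 239.4° ⇒ minimal covering band is its complement: 360° − 239.4° = 120.6°.
Band runs from -109.5° eastward to +11.1°.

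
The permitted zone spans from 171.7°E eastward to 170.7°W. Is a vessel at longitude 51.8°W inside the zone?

No

Band width going east from +171.7° to -170.7°: ((-170.7 − 171.7) mod 360) = 17.6°.
Offset of -51.8° east of the west edge: ((-51.8 − 171.7) mod 360) = 136.5°.
136.5° > 17.6° ⇒ outside.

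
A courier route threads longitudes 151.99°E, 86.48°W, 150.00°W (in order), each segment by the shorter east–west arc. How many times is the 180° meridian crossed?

Leg 1: +151.99° → -86.48°, shortest Δλ = 121.53° (east) — crosses 180°.
Leg 2: -86.48° → -150.00°, shortest Δλ = -63.52° (west) — does not cross 180°.
Total crossings: 1.

1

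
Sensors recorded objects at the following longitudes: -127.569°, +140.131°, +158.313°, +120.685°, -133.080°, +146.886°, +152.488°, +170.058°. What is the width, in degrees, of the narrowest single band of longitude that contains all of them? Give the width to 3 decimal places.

111.746°

Sort the longitudes: -133.080°, -127.569°, +120.685°, +140.131°, +146.886°, +152.488°, +158.313°, +170.058°.
Eastward gaps between consecutive values (wrapping around): 5.511°, 248.254°, 19.446°, 6.755°, 5.602°, 5.825°, 11.745°, 56.862°.
Largest gap = 248.254° ⇒ minimal covering band is its complement: 360° − 248.254° = 111.746°.
Band runs from +120.685° eastward to -127.569°, crossing the antimeridian.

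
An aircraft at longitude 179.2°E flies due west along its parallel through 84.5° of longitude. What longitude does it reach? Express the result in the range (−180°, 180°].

94.7°E

Start at +179.2°; shift −84.5° → +94.7°.
+94.7° already lies in (−180°, 180°].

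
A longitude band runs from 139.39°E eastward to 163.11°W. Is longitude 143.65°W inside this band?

No

Band width going east from +139.39° to -163.11°: ((-163.11 − 139.39) mod 360) = 57.50°.
Offset of -143.65° east of the west edge: ((-143.65 − 139.39) mod 360) = 76.96°.
76.96° > 57.50° ⇒ outside.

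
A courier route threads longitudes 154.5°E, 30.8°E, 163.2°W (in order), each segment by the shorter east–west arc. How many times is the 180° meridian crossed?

1

Leg 1: +154.5° → +30.8°, shortest Δλ = -123.7° (west) — does not cross 180°.
Leg 2: +30.8° → -163.2°, shortest Δλ = 166.0° (east) — crosses 180°.
Total crossings: 1.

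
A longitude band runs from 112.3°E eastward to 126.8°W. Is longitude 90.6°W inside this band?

Band width going east from +112.3° to -126.8°: ((-126.8 − 112.3) mod 360) = 120.9°.
Offset of -90.6° east of the west edge: ((-90.6 − 112.3) mod 360) = 157.1°.
157.1° > 120.9° ⇒ outside.

No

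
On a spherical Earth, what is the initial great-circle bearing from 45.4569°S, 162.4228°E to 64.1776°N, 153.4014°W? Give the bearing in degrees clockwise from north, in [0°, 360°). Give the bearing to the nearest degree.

20°

Δλ = -153.4014 − 162.4228 = -315.8242°; wrapped into (−180°, 180°]: 44.1758°.
θ = atan2( sin Δλ · cos φ₂ , cos φ₁ · sin φ₂ − sin φ₁ · cos φ₂ · cos Δλ )
  = atan2(0.30354, 0.85406) = 19.566° → normalised to [0°, 360°): 19.566°.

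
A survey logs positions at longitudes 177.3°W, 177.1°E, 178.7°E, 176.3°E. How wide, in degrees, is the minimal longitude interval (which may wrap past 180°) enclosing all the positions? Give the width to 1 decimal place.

6.4°

Sort the longitudes: -177.3°, +176.3°, +177.1°, +178.7°.
Eastward gaps between consecutive values (wrapping around): 353.6°, 0.8°, 1.6°, 4.0°.
Largest gap = 353.6° ⇒ minimal covering band is its complement: 360° − 353.6° = 6.4°.
Band runs from +176.3° eastward to -177.3°, crossing the antimeridian.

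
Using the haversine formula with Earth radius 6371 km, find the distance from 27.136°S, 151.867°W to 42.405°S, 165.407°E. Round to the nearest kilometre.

4202 km

Δλ = 165.407 − -151.867 = 317.274°; wrapped into (−180°, 180°]: -42.726°.
Δφ = -42.405 − -27.136 = -15.269°.
a = sin²(Δφ/2) + cos φ₁ · cos φ₂ · sin²(Δλ/2) = 0.104847.
c = 2·atan2(√a, √(1−a)) = 0.65949 rad → d = 6371·c ≈ 4201.61 km.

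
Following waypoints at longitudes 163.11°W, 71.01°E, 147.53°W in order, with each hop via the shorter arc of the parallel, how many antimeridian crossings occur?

Leg 1: -163.11° → +71.01°, shortest Δλ = -125.88° (west) — crosses 180°.
Leg 2: +71.01° → -147.53°, shortest Δλ = 141.46° (east) — crosses 180°.
Total crossings: 2.

2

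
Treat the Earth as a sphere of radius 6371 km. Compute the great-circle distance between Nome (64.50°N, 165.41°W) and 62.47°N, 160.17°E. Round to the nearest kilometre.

Δλ = 160.17 − -165.41 = 325.58°; wrapped into (−180°, 180°]: -34.42°.
Δφ = 62.47 − 64.50 = -2.03°.
a = sin²(Δφ/2) + cos φ₁ · cos φ₂ · sin²(Δλ/2) = 0.017734.
c = 2·atan2(√a, √(1−a)) = 0.26713 rad → d = 6371·c ≈ 1701.87 km.

1702 km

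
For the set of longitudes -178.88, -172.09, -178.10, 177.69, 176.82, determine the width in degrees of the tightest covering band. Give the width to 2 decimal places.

11.09°

Sort the longitudes: -178.88°, -178.10°, -172.09°, +176.82°, +177.69°.
Eastward gaps between consecutive values (wrapping around): 0.78°, 6.01°, 348.91°, 0.87°, 3.43°.
Largest gap = 348.91° ⇒ minimal covering band is its complement: 360° − 348.91° = 11.09°.
Band runs from +176.82° eastward to -172.09°, crossing the antimeridian.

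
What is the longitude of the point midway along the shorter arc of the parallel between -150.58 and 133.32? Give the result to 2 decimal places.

+171.37°

Signed shortest Δλ from -150.58° to +133.32° is -76.10°.
Midpoint longitude = -150.58° + (-76.10°)/2 = -150.58° − 38.05° = -188.63°.
Normalise into (−180°, 180°]: +171.37°.
(The naïve average (-150.58 + +133.32)/2 = -8.63° is on the wrong side of the globe.)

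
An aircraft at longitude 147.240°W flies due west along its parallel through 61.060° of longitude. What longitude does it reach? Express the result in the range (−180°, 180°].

151.700°E

Start at -147.240°; shift −61.060° → -208.300°.
-208.300° lies outside (−180°, 180°]; add 360° → +151.700°.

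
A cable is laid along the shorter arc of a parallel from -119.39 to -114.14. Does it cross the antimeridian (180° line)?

Signed shortest Δλ = ((-114.14 − -119.39 + 180) mod 360) − 180 = 5.25°.
Going east by 5.25° from -119.39° reaches -114.14° without touching 180°.

No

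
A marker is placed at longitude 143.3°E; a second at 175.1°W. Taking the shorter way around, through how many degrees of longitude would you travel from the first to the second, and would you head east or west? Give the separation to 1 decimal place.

41.6° east

Raw difference: -175.1 − 143.3 = -318.4°.
Normalise into (−180°, 180°]: -318.4° + 360° = 41.6°.
Positive ⇒ the second point lies to the east; separation 41.6°.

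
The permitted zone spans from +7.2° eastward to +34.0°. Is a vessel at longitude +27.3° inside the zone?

Yes

Band width going east from +7.2° to +34.0°: ((34.0 − 7.2) mod 360) = 26.8°.
Offset of +27.3° east of the west edge: ((27.3 − 7.2) mod 360) = 20.1°.
20.1° ≤ 26.8° ⇒ inside.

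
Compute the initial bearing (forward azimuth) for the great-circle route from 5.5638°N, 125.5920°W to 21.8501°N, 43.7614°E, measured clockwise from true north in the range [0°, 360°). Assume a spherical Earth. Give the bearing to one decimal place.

Δλ = 43.7614 − -125.5920 = 169.3534°.
θ = atan2( sin Δλ · cos φ₂ , cos φ₁ · sin φ₂ − sin φ₁ · cos φ₂ · cos Δλ )
  = atan2(0.17148, 0.45887) = 20.491° → normalised to [0°, 360°): 20.491°.

20.5°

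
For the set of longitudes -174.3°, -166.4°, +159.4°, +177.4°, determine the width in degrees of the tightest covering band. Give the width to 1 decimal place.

34.2°

Sort the longitudes: -174.3°, -166.4°, +159.4°, +177.4°.
Eastward gaps between consecutive values (wrapping around): 7.9°, 325.8°, 18.0°, 8.3°.
Largest gap = 325.8° ⇒ minimal covering band is its complement: 360° − 325.8° = 34.2°.
Band runs from +159.4° eastward to -166.4°, crossing the antimeridian.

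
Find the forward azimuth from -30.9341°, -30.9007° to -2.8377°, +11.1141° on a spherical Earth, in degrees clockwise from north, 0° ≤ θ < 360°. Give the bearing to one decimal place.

Δλ = 11.1141 − -30.9007 = 42.0148°.
θ = atan2( sin Δλ · cos φ₂ , cos φ₁ · sin φ₂ − sin φ₁ · cos φ₂ · cos Δλ )
  = atan2(0.66850, 0.33899) = 63.111° → normalised to [0°, 360°): 63.111°.

63.1°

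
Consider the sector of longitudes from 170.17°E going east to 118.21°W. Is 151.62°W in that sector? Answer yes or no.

Band width going east from +170.17° to -118.21°: ((-118.21 − 170.17) mod 360) = 71.62°.
Offset of -151.62° east of the west edge: ((-151.62 − 170.17) mod 360) = 38.21°.
38.21° ≤ 71.62° ⇒ inside.

Yes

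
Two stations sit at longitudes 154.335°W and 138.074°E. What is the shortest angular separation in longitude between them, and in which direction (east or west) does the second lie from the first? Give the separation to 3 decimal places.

Raw difference: 138.074 − -154.335 = 292.409°.
Normalise into (−180°, 180°]: 292.409° − 360° = -67.591°.
Negative ⇒ the second point lies to the west; separation 67.591°.

67.591° west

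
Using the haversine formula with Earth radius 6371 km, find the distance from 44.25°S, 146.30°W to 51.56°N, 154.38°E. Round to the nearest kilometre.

Δλ = 154.38 − -146.30 = 300.68°; wrapped into (−180°, 180°]: -59.32°.
Δφ = 51.56 − -44.25 = 95.81°.
a = sin²(Δφ/2) + cos φ₁ · cos φ₂ · sin²(Δλ/2) = 0.659665.
c = 2·atan2(√a, √(1−a)) = 1.89582 rad → d = 6371·c ≈ 12078.26 km.

12078 km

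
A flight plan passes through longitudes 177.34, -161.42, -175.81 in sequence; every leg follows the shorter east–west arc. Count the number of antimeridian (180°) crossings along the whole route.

1

Leg 1: +177.34° → -161.42°, shortest Δλ = 21.24° (east) — crosses 180°.
Leg 2: -161.42° → -175.81°, shortest Δλ = -14.39° (west) — does not cross 180°.
Total crossings: 1.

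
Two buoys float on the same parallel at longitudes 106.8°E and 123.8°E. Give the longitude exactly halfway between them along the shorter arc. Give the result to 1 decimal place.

Signed shortest Δλ from +106.8° to +123.8° is +17.0°.
Midpoint longitude = +106.8° + (+17.0°)/2 = +106.8° + 8.5° = +115.3°.

115.3°E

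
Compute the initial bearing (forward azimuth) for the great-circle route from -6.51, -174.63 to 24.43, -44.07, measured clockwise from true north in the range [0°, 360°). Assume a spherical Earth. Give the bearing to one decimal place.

Δλ = -44.07 − -174.63 = 130.56°.
θ = atan2( sin Δλ · cos φ₂ , cos φ₁ · sin φ₂ − sin φ₁ · cos φ₂ · cos Δλ )
  = atan2(0.69171, 0.34379) = 63.572° → normalised to [0°, 360°): 63.572°.

63.6°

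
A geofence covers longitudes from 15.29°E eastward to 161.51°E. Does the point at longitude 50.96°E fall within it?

Band width going east from +15.29° to +161.51°: ((161.51 − 15.29) mod 360) = 146.22°.
Offset of +50.96° east of the west edge: ((50.96 − 15.29) mod 360) = 35.67°.
35.67° ≤ 146.22° ⇒ inside.

Yes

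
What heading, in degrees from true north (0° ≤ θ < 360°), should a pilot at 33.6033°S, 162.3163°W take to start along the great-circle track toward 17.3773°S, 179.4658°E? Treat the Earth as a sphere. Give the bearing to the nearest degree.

310°

Δλ = 179.4658 − -162.3163 = 341.7821°; wrapped into (−180°, 180°]: -18.2179°.
θ = atan2( sin Δλ · cos φ₂ , cos φ₁ · sin φ₂ − sin φ₁ · cos φ₂ · cos Δλ )
  = atan2(-0.29836, 0.25295) = -49.709° → normalised to [0°, 360°): 310.291°.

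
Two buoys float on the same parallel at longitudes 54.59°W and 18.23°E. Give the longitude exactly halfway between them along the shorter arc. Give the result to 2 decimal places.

18.18°W

Signed shortest Δλ from -54.59° to +18.23° is +72.82°.
Midpoint longitude = -54.59° + (+72.82°)/2 = -54.59° + 36.41° = -18.18°.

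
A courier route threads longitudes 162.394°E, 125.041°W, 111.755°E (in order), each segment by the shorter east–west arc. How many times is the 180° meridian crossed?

2

Leg 1: +162.394° → -125.041°, shortest Δλ = 72.565° (east) — crosses 180°.
Leg 2: -125.041° → +111.755°, shortest Δλ = -123.204° (west) — crosses 180°.
Total crossings: 2.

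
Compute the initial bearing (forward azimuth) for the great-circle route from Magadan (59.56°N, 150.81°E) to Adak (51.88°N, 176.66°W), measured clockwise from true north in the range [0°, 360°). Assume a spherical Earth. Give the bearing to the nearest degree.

Δλ = -176.66 − 150.81 = -327.47°; wrapped into (−180°, 180°]: 32.53°.
θ = atan2( sin Δλ · cos φ₂ , cos φ₁ · sin φ₂ − sin φ₁ · cos φ₂ · cos Δλ )
  = atan2(0.33195, -0.05014) = 98.589° → normalised to [0°, 360°): 98.589°.

99°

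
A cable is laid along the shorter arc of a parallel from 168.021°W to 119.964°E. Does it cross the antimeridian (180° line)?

Yes

Naïve |119.964 − -168.021| = 287.985° > 180°, so the shorter arc goes the other way round — across 180°.
Signed shortest Δλ = ((119.964 − -168.021 + 180) mod 360) − 180 = -72.015°.
Going west by 72.015° from -168.021° passes through 180° before reaching +119.964°.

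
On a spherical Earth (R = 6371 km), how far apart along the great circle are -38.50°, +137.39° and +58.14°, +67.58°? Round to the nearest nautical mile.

6767 nmi

Δλ = 67.58 − 137.39 = -69.81°.
Δφ = 58.14 − -38.50 = 96.64°.
a = sin²(Δφ/2) + cos φ₁ · cos φ₂ · sin²(Δλ/2) = 0.693077.
c = 2·atan2(√a, √(1−a)) = 1.96725 rad → d = 6371·c ≈ 12533.37 km ≈ 6767.48 nmi.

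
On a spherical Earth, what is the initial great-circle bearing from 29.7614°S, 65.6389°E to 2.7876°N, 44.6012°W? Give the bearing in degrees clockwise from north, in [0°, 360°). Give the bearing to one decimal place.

Δλ = -44.6012 − 65.6389 = -110.2401°.
θ = atan2( sin Δλ · cos φ₂ , cos φ₁ · sin φ₂ − sin φ₁ · cos φ₂ · cos Δλ )
  = atan2(-0.93714, -0.12931) = -97.856° → normalised to [0°, 360°): 262.144°.

262.1°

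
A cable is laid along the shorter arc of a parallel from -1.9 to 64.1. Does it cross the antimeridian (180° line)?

Signed shortest Δλ = ((64.1 − -1.9 + 180) mod 360) − 180 = 66.0°.
Going east by 66.0° from -1.9° reaches +64.1° without touching 180°.

No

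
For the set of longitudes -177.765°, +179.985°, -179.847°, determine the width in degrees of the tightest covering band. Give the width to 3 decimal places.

Sort the longitudes: -179.847°, -177.765°, +179.985°.
Eastward gaps between consecutive values (wrapping around): 2.082°, 357.750°, 0.168°.
Largest gap = 357.750° ⇒ minimal covering band is its complement: 360° − 357.750° = 2.250°.
Band runs from +179.985° eastward to -177.765°, crossing the antimeridian.

2.250°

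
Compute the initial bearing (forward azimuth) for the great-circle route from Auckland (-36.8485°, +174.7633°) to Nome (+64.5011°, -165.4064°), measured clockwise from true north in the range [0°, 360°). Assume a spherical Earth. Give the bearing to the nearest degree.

9°

Δλ = -165.4064 − 174.7633 = -340.1697°; wrapped into (−180°, 180°]: 19.8303°.
θ = atan2( sin Δλ · cos φ₂ , cos φ₁ · sin φ₂ − sin φ₁ · cos φ₂ · cos Δλ )
  = atan2(0.14604, 0.96514) = 8.604° → normalised to [0°, 360°): 8.604°.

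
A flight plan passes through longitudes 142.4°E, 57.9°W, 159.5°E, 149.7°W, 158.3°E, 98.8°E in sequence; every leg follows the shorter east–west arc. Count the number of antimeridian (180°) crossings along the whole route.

Leg 1: +142.4° → -57.9°, shortest Δλ = 159.7° (east) — crosses 180°.
Leg 2: -57.9° → +159.5°, shortest Δλ = -142.6° (west) — crosses 180°.
Leg 3: +159.5° → -149.7°, shortest Δλ = 50.8° (east) — crosses 180°.
Leg 4: -149.7° → +158.3°, shortest Δλ = -52.0° (west) — crosses 180°.
Leg 5: +158.3° → +98.8°, shortest Δλ = -59.5° (west) — does not cross 180°.
Total crossings: 4.

4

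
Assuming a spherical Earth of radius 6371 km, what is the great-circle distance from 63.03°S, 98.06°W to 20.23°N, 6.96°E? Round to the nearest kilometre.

Δλ = 6.96 − -98.06 = 105.02°.
Δφ = 20.23 − -63.03 = 83.26°.
a = sin²(Δφ/2) + cos φ₁ · cos φ₂ · sin²(Δλ/2) = 0.709233.
c = 2·atan2(√a, √(1−a)) = 2.00255 rad → d = 6371·c ≈ 12758.26 km.

12758 km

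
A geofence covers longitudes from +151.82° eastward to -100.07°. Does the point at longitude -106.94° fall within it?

Band width going east from +151.82° to -100.07°: ((-100.07 − 151.82) mod 360) = 108.11°.
Offset of -106.94° east of the west edge: ((-106.94 − 151.82) mod 360) = 101.24°.
101.24° ≤ 108.11° ⇒ inside.

Yes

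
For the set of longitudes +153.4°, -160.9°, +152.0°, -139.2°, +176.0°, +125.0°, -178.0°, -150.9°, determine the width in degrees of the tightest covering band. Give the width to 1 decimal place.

Sort the longitudes: -178.0°, -160.9°, -150.9°, -139.2°, +125.0°, +152.0°, +153.4°, +176.0°.
Eastward gaps between consecutive values (wrapping around): 17.1°, 10.0°, 11.7°, 264.2°, 27.0°, 1.4°, 22.6°, 6.0°.
Largest gap = 264.2° ⇒ minimal covering band is its complement: 360° − 264.2° = 95.8°.
Band runs from +125.0° eastward to -139.2°, crossing the antimeridian.

95.8°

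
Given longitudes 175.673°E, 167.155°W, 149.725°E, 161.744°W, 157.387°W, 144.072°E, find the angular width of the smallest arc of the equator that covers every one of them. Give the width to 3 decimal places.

Sort the longitudes: -167.155°, -161.744°, -157.387°, +144.072°, +149.725°, +175.673°.
Eastward gaps between consecutive values (wrapping around): 5.411°, 4.357°, 301.459°, 5.653°, 25.948°, 17.172°.
Largest gap = 301.459° ⇒ minimal covering band is its complement: 360° − 301.459° = 58.541°.
Band runs from +144.072° eastward to -157.387°, crossing the antimeridian.

58.541°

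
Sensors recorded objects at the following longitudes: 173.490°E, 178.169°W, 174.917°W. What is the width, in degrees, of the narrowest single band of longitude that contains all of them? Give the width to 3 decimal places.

Sort the longitudes: -178.169°, -174.917°, +173.490°.
Eastward gaps between consecutive values (wrapping around): 3.252°, 348.407°, 8.341°.
Largest gap = 348.407° ⇒ minimal covering band is its complement: 360° − 348.407° = 11.593°.
Band runs from +173.490° eastward to -174.917°, crossing the antimeridian.

11.593°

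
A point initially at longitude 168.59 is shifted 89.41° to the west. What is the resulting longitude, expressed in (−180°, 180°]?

+79.18°

Start at +168.59°; shift −89.41° → +79.18°.
+79.18° already lies in (−180°, 180°].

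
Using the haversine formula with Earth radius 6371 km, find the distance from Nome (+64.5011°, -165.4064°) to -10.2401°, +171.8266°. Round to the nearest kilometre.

Δλ = 171.8266 − -165.4064 = 337.2330°; wrapped into (−180°, 180°]: -22.7670°.
Δφ = -10.2401 − 64.5011 = -74.7412°.
a = sin²(Δφ/2) + cos φ₁ · cos φ₂ · sin²(Δλ/2) = 0.384914.
c = 2·atan2(√a, √(1−a)) = 1.33854 rad → d = 6371·c ≈ 8527.85 km.

8528 km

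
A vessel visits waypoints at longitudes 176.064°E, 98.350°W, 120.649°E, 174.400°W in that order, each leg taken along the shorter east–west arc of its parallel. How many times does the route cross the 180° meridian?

Leg 1: +176.064° → -98.350°, shortest Δλ = 85.586° (east) — crosses 180°.
Leg 2: -98.350° → +120.649°, shortest Δλ = -141.001° (west) — crosses 180°.
Leg 3: +120.649° → -174.400°, shortest Δλ = 64.951° (east) — crosses 180°.
Total crossings: 3.

3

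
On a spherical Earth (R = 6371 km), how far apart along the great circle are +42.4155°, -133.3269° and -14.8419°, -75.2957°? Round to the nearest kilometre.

8692 km

Δλ = -75.2957 − -133.3269 = 58.0312°.
Δφ = -14.8419 − 42.4155 = -57.2574°.
a = sin²(Δφ/2) + cos φ₁ · cos φ₂ · sin²(Δλ/2) = 0.397466.
c = 2·atan2(√a, √(1−a)) = 1.36426 rad → d = 6371·c ≈ 8691.73 km.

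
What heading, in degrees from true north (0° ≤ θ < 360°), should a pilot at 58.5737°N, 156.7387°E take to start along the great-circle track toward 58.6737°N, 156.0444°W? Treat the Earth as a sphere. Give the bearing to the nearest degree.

69°

Δλ = -156.0444 − 156.7387 = -312.7831°; wrapped into (−180°, 180°]: 47.2169°.
θ = atan2( sin Δλ · cos φ₂ , cos φ₁ · sin φ₂ − sin φ₁ · cos φ₂ · cos Δλ )
  = atan2(0.38158, 0.14406) = 69.317° → normalised to [0°, 360°): 69.317°.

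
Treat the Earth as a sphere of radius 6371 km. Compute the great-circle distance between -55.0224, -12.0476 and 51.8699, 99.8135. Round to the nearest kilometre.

15670 km

Δλ = 99.8135 − -12.0476 = 111.8611°.
Δφ = 51.8699 − -55.0224 = 106.8923°.
a = sin²(Δφ/2) + cos φ₁ · cos φ₂ · sin²(Δλ/2) = 0.888164.
c = 2·atan2(√a, √(1−a)) = 2.45962 rad → d = 6371·c ≈ 15670.22 km.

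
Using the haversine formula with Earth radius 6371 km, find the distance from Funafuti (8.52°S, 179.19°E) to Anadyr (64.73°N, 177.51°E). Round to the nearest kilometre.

8146 km

Δλ = 177.51 − 179.19 = -1.68°.
Δφ = 64.73 − -8.52 = 73.25°.
a = sin²(Δφ/2) + cos φ₁ · cos φ₂ · sin²(Δλ/2) = 0.355993.
c = 2·atan2(√a, √(1−a)) = 1.27864 rad → d = 6371·c ≈ 8146.24 km.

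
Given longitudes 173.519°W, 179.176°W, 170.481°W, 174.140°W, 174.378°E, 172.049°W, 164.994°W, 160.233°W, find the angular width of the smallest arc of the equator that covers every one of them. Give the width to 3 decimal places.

25.389°

Sort the longitudes: -179.176°, -174.140°, -173.519°, -172.049°, -170.481°, -164.994°, -160.233°, +174.378°.
Eastward gaps between consecutive values (wrapping around): 5.036°, 0.621°, 1.470°, 1.568°, 5.487°, 4.761°, 334.611°, 6.446°.
Largest gap = 334.611° ⇒ minimal covering band is its complement: 360° − 334.611° = 25.389°.
Band runs from +174.378° eastward to -160.233°, crossing the antimeridian.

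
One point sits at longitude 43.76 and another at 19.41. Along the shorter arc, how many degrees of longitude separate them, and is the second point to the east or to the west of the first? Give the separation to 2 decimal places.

24.35° west

Raw difference: 19.41 − 43.76 = -24.35°.
Normalise into (−180°, 180°]: -24.35° stays -24.35°.
Negative ⇒ the second point lies to the west; separation 24.35°.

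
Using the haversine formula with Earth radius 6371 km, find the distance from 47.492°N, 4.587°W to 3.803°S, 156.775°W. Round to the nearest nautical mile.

Δλ = -156.775 − -4.587 = -152.188°.
Δφ = -3.803 − 47.492 = -51.295°.
a = sin²(Δφ/2) + cos φ₁ · cos φ₂ · sin²(Δλ/2) = 0.822609.
c = 2·atan2(√a, √(1−a)) = 2.27210 rad → d = 6371·c ≈ 14475.58 km ≈ 7816.19 nmi.

7816 nmi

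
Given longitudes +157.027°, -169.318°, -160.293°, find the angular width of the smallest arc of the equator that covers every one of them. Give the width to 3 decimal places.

42.680°

Sort the longitudes: -169.318°, -160.293°, +157.027°.
Eastward gaps between consecutive values (wrapping around): 9.025°, 317.320°, 33.655°.
Largest gap = 317.320° ⇒ minimal covering band is its complement: 360° − 317.320° = 42.680°.
Band runs from +157.027° eastward to -160.293°, crossing the antimeridian.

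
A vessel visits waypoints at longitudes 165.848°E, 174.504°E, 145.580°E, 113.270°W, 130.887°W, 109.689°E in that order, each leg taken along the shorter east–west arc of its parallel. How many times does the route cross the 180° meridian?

Leg 1: +165.848° → +174.504°, shortest Δλ = 8.656° (east) — does not cross 180°.
Leg 2: +174.504° → +145.580°, shortest Δλ = -28.924° (west) — does not cross 180°.
Leg 3: +145.580° → -113.270°, shortest Δλ = 101.15° (east) — crosses 180°.
Leg 4: -113.270° → -130.887°, shortest Δλ = -17.617° (west) — does not cross 180°.
Leg 5: -130.887° → +109.689°, shortest Δλ = -119.424° (west) — crosses 180°.
Total crossings: 2.

2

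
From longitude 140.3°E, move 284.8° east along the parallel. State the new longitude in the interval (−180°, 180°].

Start at +140.3°; shift +284.8° → +425.1°.
+425.1° lies outside (−180°, 180°]; subtract 360° → +65.1°.

65.1°E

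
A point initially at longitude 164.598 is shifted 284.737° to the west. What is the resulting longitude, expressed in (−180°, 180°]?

-120.139°

Start at +164.598°; shift −284.737° → -120.139°.
-120.139° already lies in (−180°, 180°].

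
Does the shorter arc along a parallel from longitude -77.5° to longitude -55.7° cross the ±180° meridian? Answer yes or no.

Signed shortest Δλ = ((-55.7 − -77.5 + 180) mod 360) − 180 = 21.8°.
Going east by 21.8° from -77.5° reaches -55.7° without touching 180°.

No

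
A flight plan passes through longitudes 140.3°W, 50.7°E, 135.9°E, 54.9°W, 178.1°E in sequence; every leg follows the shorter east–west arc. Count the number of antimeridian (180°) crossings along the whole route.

3

Leg 1: -140.3° → +50.7°, shortest Δλ = -169.0° (west) — crosses 180°.
Leg 2: +50.7° → +135.9°, shortest Δλ = 85.2° (east) — does not cross 180°.
Leg 3: +135.9° → -54.9°, shortest Δλ = 169.2° (east) — crosses 180°.
Leg 4: -54.9° → +178.1°, shortest Δλ = -127.0° (west) — crosses 180°.
Total crossings: 3.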